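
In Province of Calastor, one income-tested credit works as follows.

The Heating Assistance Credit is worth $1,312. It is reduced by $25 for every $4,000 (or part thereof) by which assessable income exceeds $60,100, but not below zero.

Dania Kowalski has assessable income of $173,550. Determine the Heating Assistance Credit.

Heating Assistance Credit: income exceeds $60,100 by $113,450, which is 29 full-or-partial $4,000 increments; reduction = 29 × $25 = $725, leaving $587.

$587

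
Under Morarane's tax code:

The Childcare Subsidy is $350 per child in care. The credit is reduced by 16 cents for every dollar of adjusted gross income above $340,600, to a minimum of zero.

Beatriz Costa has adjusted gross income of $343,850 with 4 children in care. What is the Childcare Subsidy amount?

Childcare Subsidy: base = 4 × $350 = $1,400. 16% of the $3,250 excess over $340,600 is $520; credit = $1,400 − $520 = $880.

$880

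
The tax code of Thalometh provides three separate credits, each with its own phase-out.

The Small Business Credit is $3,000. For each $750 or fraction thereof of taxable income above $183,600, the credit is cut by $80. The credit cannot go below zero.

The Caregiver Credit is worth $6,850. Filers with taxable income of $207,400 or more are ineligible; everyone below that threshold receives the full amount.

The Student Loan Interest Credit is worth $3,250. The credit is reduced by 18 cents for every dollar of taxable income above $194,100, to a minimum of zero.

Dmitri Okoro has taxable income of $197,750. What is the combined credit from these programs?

Small Business Credit: income exceeds $183,600 by $14,150, which is 19 full-or-partial $750 increments; reduction = 19 × $80 = $1,520, leaving $1,480.
Caregiver Credit: $197,750 is below the $207,400 cutoff, so the full $6,850 applies.
Student Loan Interest Credit: 18% of the $3,650 excess over $194,100 is $657; credit = $3,250 − $657 = $2,593.
Total: $1,480 + $6,850 + $2,593 = $10,923.

$10,923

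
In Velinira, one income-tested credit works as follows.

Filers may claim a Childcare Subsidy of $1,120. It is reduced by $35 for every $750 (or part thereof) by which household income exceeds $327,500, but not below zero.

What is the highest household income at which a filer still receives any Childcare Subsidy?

$350,750

After 31 increments the reduction is 31 × $35 = $1,085, leaving $35; one more increment wipes it out. Increment 31 ends at excess 31 × $750 = $23,250, so the highest qualifying income is $327,500 + $23,250 = $350,750.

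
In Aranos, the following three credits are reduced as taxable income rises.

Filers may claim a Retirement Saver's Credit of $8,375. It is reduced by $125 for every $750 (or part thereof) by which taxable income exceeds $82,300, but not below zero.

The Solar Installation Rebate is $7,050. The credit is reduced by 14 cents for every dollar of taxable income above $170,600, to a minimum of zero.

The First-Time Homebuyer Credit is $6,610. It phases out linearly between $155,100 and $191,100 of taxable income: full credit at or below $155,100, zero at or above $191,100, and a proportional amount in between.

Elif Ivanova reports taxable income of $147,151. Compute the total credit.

$13,660

Retirement Saver's Credit: income exceeds $82,300 by $64,851 → 87 increments × $125 = $10,875 ≥ base, so the credit is $0.
Solar Installation Rebate: $147,151 is at or below the $170,600 threshold, so the full $7,050 applies.
First-Time Homebuyer Credit: $147,151 is at or below the $155,100 threshold, so the full $6,610 applies.
Total: $0 + $7,050 + $6,610 = $13,660.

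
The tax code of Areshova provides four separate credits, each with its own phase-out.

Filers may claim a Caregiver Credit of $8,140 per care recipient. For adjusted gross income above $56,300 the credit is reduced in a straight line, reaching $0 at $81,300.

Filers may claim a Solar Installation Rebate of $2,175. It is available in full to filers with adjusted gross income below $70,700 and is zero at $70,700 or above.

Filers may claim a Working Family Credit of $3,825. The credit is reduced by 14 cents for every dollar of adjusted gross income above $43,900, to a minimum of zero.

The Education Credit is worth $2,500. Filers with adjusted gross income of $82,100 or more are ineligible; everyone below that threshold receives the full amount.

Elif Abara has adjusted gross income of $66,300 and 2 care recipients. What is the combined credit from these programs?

$15,132

Caregiver Credit: base = 2 × $8,140 = $16,280. $66,300 is $10,000 into a $25,000 phase-out range, leaving 15,000/25,000 of the credit: $16,280 × 15,000/25,000 = $9,768.
Solar Installation Rebate: $66,300 is below the $70,700 cutoff, so the full $2,175 applies.
Working Family Credit: 14% of the $22,400 excess over $43,900 is $3,136; credit = $3,825 − $3,136 = $689.
Education Credit: $66,300 is below the $82,100 cutoff, so the full $2,500 applies.
Total: $9,768 + $2,175 + $689 + $2,500 = $15,132.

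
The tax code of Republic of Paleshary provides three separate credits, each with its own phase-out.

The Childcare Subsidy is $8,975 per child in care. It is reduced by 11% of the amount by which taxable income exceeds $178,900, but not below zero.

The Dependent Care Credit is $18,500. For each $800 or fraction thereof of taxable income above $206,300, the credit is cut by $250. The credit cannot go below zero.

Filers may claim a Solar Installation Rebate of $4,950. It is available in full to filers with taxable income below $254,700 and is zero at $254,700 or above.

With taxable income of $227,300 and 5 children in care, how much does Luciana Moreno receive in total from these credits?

Childcare Subsidy: base = 5 × $8,975 = $44,875. 11% of the $48,400 excess over $178,900 is $5,324; credit = $44,875 − $5,324 = $39,551.
Dependent Care Credit: income exceeds $206,300 by $21,000, which is 27 full-or-partial $800 increments; reduction = 27 × $250 = $6,750, leaving $11,750.
Solar Installation Rebate: $227,300 is below the $254,700 cutoff, so the full $4,950 applies.
Total: $39,551 + $11,750 + $4,950 = $56,251.

$56,251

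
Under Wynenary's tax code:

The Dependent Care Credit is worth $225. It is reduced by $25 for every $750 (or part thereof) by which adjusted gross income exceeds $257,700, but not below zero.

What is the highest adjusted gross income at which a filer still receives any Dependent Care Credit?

After 8 increments the reduction is 8 × $25 = $200, leaving $25; one more increment wipes it out. Increment 8 ends at excess 8 × $750 = $6,000, so the highest qualifying income is $257,700 + $6,000 = $263,700.

$263,700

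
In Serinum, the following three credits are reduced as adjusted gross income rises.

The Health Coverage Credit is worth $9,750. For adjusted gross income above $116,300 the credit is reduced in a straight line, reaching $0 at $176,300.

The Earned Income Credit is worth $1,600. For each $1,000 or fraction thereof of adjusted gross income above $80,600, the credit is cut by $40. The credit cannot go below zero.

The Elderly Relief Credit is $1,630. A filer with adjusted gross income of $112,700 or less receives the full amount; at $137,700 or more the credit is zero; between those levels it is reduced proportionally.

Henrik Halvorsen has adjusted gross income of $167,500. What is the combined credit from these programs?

Health Coverage Credit: $167,500 is $51,200 into a $60,000 phase-out range, leaving 8,800/60,000 of the credit: $9,750 × 8,800/60,000 = $1,430.
Earned Income Credit: income exceeds $80,600 by $86,900 → 87 increments × $40 = $3,480 ≥ base, so the credit is $0.
Elderly Relief Credit: $167,500 is at or above $137,700, so the credit is $0.
Total: $1,430 + $0 + $0 = $1,430.

$1,430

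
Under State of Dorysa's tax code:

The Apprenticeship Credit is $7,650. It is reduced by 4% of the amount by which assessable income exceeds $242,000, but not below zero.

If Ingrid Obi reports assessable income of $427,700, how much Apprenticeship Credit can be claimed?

$222

Apprenticeship Credit: 4% of the $185,700 excess over $242,000 is $7,428; credit = $7,650 − $7,428 = $222.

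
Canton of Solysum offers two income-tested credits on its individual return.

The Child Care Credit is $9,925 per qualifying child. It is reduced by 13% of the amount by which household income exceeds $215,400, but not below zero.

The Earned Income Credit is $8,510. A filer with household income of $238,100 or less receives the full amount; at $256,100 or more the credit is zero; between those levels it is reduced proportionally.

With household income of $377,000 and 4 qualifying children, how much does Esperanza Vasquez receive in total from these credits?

Child Care Credit: base = 4 × $9,925 = $39,700. 13% of the $161,600 excess over $215,400 is $21,008; credit = $39,700 − $21,008 = $18,692.
Earned Income Credit: $377,000 is at or above $256,100, so the credit is $0.
Total: $18,692 + $0 = $18,692.

$18,692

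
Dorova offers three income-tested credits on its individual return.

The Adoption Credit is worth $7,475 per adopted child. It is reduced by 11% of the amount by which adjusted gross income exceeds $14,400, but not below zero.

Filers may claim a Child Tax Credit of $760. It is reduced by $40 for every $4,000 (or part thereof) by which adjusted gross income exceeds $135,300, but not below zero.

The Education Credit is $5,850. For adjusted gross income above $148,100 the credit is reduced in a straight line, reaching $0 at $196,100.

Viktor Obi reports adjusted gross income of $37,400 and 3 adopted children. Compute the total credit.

$26,505

Adoption Credit: base = 3 × $7,475 = $22,425. 11% of the $23,000 excess over $14,400 is $2,530; credit = $22,425 − $2,530 = $19,895.
Child Tax Credit: $37,400 is at or below the $135,300 threshold, so the full $760 applies.
Education Credit: $37,400 is at or below the $148,100 threshold, so the full $5,850 applies.
Total: $19,895 + $760 + $5,850 = $26,505.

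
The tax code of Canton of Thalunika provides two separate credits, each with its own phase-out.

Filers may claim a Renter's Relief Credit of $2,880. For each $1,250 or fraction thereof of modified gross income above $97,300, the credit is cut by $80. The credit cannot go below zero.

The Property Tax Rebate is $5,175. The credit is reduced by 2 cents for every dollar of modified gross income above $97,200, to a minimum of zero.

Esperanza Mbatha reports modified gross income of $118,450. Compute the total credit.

$6,270

Renter's Relief Credit: income exceeds $97,300 by $21,150, which is 17 full-or-partial $1,250 increments; reduction = 17 × $80 = $1,360, leaving $1,520.
Property Tax Rebate: 2% of the $21,250 excess over $97,200 is $425; credit = $5,175 − $425 = $4,750.
Total: $1,520 + $4,750 = $6,270.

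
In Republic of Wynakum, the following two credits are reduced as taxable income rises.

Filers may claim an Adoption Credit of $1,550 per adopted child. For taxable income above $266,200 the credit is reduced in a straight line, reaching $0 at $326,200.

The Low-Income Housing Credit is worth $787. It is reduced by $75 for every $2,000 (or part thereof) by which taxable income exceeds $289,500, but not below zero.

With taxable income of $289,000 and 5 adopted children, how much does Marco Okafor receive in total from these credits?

$5,592

Adoption Credit: base = 5 × $1,550 = $7,750. $289,000 is $22,800 into a $60,000 phase-out range, leaving 37,200/60,000 of the credit: $7,750 × 37,200/60,000 = $4,805.
Low-Income Housing Credit: $289,000 is at or below the $289,500 threshold, so the full $787 applies.
Total: $4,805 + $787 = $5,592.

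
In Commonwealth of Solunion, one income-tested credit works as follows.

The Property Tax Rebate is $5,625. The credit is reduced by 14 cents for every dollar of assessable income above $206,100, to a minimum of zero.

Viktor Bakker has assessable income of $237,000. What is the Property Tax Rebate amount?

Property Tax Rebate: 14% of the $30,900 excess over $206,100 is $4,326; credit = $5,625 − $4,326 = $1,299.

$1,299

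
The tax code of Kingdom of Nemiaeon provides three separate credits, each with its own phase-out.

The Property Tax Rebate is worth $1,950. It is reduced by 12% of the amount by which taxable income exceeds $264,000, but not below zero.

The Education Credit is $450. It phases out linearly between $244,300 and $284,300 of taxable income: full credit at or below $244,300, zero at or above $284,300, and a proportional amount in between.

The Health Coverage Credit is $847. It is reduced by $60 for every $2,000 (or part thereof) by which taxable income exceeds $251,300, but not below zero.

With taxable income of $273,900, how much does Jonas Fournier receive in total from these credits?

$1,006

Property Tax Rebate: 12% of the $9,900 excess over $264,000 is $1,188; credit = $1,950 − $1,188 = $762.
Education Credit: $273,900 is $29,600 into a $40,000 phase-out range, leaving 10,400/40,000 of the credit: $450 × 10,400/40,000 = $117.
Health Coverage Credit: income exceeds $251,300 by $22,600, which is 12 full-or-partial $2,000 increments; reduction = 12 × $60 = $720, leaving $127.
Total: $762 + $117 + $127 = $1,006.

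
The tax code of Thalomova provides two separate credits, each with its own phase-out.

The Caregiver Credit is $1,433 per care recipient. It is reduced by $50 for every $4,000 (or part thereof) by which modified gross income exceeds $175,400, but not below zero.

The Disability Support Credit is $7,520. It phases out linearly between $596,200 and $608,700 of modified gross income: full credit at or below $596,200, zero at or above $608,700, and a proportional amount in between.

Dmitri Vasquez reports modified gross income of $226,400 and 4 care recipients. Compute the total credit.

$12,602

Caregiver Credit: base = 4 × $1,433 = $5,732. income exceeds $175,400 by $51,000, which is 13 full-or-partial $4,000 increments; reduction = 13 × $50 = $650, leaving $5,082.
Disability Support Credit: $226,400 is at or below the $596,200 threshold, so the full $7,520 applies.
Total: $5,082 + $7,520 = $12,602.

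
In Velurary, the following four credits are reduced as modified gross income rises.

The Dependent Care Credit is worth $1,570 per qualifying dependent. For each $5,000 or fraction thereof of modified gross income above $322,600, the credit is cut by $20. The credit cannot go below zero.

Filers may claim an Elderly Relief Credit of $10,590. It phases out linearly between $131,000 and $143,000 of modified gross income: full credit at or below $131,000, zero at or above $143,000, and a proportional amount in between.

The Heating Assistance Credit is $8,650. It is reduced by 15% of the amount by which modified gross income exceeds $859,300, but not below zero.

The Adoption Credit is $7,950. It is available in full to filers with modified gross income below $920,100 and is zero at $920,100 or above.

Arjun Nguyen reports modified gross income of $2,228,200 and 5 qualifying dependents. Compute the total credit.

Dependent Care Credit: base = 5 × $1,570 = $7,850. income exceeds $322,600 by $1,905,600, which is 382 full-or-partial $5,000 increments; reduction = 382 × $20 = $7,640, leaving $210.
Elderly Relief Credit: $2,228,200 is at or above $143,000, so the credit is $0.
Heating Assistance Credit: 15% of the $1,368,900 excess over $859,300 is $205,335 ≥ base, so the credit is $0.
Adoption Credit: $2,228,200 meets or exceeds the $920,100 cutoff, so the credit is $0.
Total: $210 + $0 + $0 + $0 = $210.

$210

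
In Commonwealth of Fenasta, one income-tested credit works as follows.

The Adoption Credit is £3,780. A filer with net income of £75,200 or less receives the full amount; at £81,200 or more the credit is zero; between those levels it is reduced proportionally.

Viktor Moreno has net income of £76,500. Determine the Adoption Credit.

Adoption Credit: £76,500 is £1,300 into a £6,000 phase-out range, leaving 4,700/6,000 of the credit: £3,780 × 4,700/6,000 = £2,961.

£2,961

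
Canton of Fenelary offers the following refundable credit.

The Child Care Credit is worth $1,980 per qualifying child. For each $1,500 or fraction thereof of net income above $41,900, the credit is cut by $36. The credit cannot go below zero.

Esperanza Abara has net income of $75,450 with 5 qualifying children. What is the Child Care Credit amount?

Child Care Credit: base = 5 × $1,980 = $9,900. income exceeds $41,900 by $33,550, which is 23 full-or-partial $1,500 increments; reduction = 23 × $36 = $828, leaving $9,072.

$9,072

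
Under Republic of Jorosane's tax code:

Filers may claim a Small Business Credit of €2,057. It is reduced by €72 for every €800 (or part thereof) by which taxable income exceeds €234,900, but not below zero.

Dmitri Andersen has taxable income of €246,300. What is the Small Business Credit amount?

Small Business Credit: income exceeds €234,900 by €11,400, which is 15 full-or-partial €800 increments; reduction = 15 × €72 = €1,080, leaving €977.

€977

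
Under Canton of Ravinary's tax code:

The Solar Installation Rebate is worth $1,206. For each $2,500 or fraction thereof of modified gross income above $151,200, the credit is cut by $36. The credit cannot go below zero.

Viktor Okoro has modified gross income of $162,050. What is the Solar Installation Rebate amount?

Solar Installation Rebate: income exceeds $151,200 by $10,850, which is 5 full-or-partial $2,500 increments; reduction = 5 × $36 = $180, leaving $1,026.

$1,026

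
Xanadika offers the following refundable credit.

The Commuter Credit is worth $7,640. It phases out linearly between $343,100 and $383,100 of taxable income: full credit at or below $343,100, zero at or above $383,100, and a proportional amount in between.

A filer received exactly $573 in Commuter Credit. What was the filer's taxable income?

$380,100

$573 is 573/7,640 of the full $7,640, so 7,067/7,640 of the $40,000 range has been used: income = $343,100 + $40,000 × 7,067/7,640 = $380,100.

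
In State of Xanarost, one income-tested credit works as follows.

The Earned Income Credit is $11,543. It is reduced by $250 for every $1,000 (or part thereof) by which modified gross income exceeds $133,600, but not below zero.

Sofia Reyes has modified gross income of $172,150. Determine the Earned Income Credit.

Earned Income Credit: income exceeds $133,600 by $38,550, which is 39 full-or-partial $1,000 increments; reduction = 39 × $250 = $9,750, leaving $1,793.

$1,793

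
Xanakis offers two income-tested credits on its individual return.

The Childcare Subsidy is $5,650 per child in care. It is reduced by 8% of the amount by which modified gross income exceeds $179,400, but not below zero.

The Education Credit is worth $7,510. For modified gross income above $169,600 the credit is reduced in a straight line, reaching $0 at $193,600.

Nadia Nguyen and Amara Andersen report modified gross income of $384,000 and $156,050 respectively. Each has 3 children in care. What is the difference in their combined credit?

Nadia ($384,000): Childcare Subsidy: base = 3 × $5,650 = $16,950. 8% of the $204,600 excess over $179,400 is $16,368; credit = $16,950 − $16,368 = $582. Education Credit: $384,000 is at or above $193,600, so the credit is $0. total $582 + $0 = $582
Amara ($156,050): Childcare Subsidy: base = 3 × $5,650 = $16,950. $156,050 is at or below the $179,400 threshold, so the full $16,950 applies. Education Credit: $156,050 is at or below the $169,600 threshold, so the full $7,510 applies. total $16,950 + $7,510 = $24,460
Difference: |$582 − $24,460| = $23,878.

$23,878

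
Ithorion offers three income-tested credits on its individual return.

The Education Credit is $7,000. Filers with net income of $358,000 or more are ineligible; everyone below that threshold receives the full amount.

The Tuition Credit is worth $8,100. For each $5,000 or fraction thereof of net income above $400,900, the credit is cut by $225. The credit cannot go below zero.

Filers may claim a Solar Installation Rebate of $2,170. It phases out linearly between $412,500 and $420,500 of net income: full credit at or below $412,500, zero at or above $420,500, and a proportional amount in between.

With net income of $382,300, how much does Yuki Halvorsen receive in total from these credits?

$10,270

Education Credit: $382,300 meets or exceeds the $358,000 cutoff, so the credit is $0.
Tuition Credit: $382,300 is at or below the $400,900 threshold, so the full $8,100 applies.
Solar Installation Rebate: $382,300 is at or below the $412,500 threshold, so the full $2,170 applies.
Total: $0 + $8,100 + $2,170 = $10,270.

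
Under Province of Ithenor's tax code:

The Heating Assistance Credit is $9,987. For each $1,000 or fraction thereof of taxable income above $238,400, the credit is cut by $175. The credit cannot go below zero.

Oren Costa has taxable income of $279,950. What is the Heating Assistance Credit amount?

Heating Assistance Credit: income exceeds $238,400 by $41,550, which is 42 full-or-partial $1,000 increments; reduction = 42 × $175 = $7,350, leaving $2,637.

$2,637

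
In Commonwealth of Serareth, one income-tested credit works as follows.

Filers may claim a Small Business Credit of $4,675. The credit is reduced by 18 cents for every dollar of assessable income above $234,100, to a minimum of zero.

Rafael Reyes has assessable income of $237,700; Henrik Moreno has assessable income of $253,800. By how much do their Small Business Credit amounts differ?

Rafael ($237,700): Small Business Credit: 18% of the $3,600 excess over $234,100 is $648; credit = $4,675 − $648 = $4,027.
Henrik ($253,800): Small Business Credit: 18% of the $19,700 excess over $234,100 is $3,546; credit = $4,675 − $3,546 = $1,129.
Difference: |$4,027 − $1,129| = $2,898.

$2,898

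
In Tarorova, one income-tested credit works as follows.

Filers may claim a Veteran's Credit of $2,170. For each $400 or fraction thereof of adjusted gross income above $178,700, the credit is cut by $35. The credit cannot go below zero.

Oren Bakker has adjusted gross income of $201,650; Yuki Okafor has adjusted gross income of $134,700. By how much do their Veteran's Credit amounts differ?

Oren ($201,650): Veteran's Credit: income exceeds $178,700 by $22,950, which is 58 full-or-partial $400 increments; reduction = 58 × $35 = $2,030, leaving $140.
Yuki ($134,700): Veteran's Credit: $134,700 is at or below the $178,700 threshold, so the full $2,170 applies.
Difference: |$140 − $2,170| = $2,030.

$2,030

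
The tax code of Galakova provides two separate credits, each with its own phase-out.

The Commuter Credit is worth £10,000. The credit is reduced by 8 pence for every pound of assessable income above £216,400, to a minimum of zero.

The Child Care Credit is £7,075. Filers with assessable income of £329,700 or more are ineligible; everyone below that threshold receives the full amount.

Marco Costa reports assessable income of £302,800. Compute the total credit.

£10,163

Commuter Credit: 8% of the £86,400 excess over £216,400 is £6,912; credit = £10,000 − £6,912 = £3,088.
Child Care Credit: £302,800 is below the £329,700 cutoff, so the full £7,075 applies.
Total: £3,088 + £7,075 = £10,163.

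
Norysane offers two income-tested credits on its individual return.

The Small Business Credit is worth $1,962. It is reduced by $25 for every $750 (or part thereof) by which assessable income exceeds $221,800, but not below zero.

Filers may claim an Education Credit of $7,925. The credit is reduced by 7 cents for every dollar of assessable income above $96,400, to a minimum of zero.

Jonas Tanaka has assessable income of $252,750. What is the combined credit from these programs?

$912

Small Business Credit: income exceeds $221,800 by $30,950, which is 42 full-or-partial $750 increments; reduction = 42 × $25 = $1,050, leaving $912.
Education Credit: 7% of the $156,350 excess over $96,400 is $10,944.50 ≥ base, so the credit is $0.
Total: $912 + $0 = $912.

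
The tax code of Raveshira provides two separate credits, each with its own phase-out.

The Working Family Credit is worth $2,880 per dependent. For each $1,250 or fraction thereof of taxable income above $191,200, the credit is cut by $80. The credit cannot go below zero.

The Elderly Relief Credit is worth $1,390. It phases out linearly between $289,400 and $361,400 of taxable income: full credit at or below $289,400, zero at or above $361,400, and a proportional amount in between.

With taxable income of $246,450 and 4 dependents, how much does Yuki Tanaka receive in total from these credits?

$9,310

Working Family Credit: base = 4 × $2,880 = $11,520. income exceeds $191,200 by $55,250, which is 45 full-or-partial $1,250 increments; reduction = 45 × $80 = $3,600, leaving $7,920.
Elderly Relief Credit: $246,450 is at or below the $289,400 threshold, so the full $1,390 applies.
Total: $7,920 + $1,390 = $9,310.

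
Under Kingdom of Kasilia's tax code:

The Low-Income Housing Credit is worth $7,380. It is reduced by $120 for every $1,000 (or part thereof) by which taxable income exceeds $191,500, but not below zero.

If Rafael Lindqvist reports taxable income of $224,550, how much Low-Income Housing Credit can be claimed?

Low-Income Housing Credit: income exceeds $191,500 by $33,050, which is 34 full-or-partial $1,000 increments; reduction = 34 × $120 = $4,080, leaving $3,300.

$3,300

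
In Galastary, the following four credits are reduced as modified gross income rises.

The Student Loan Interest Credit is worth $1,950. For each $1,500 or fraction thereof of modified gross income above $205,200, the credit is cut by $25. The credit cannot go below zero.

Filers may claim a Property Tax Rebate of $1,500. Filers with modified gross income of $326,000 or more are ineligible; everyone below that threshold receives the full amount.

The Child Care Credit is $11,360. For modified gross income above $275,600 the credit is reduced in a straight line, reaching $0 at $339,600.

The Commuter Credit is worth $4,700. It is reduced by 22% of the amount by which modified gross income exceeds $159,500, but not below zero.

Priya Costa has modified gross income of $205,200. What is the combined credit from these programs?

Student Loan Interest Credit: $205,200 is at or below the $205,200 threshold, so the full $1,950 applies.
Property Tax Rebate: $205,200 is below the $326,000 cutoff, so the full $1,500 applies.
Child Care Credit: $205,200 is at or below the $275,600 threshold, so the full $11,360 applies.
Commuter Credit: 22% of the $45,700 excess over $159,500 is $10,054 ≥ base, so the credit is $0.
Total: $1,950 + $1,500 + $11,360 + $0 = $14,810.

$14,810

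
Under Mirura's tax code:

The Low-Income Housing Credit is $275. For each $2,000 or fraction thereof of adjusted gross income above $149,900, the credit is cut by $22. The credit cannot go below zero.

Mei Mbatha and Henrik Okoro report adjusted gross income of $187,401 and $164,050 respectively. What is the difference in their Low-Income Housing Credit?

Mei ($187,401): Low-Income Housing Credit: income exceeds $149,900 by $37,501 → 19 increments × $22 = $418 ≥ base, so the credit is $0.
Henrik ($164,050): Low-Income Housing Credit: income exceeds $149,900 by $14,150, which is 8 full-or-partial $2,000 increments; reduction = 8 × $22 = $176, leaving $99.
Difference: |$0 − $99| = $99.

$99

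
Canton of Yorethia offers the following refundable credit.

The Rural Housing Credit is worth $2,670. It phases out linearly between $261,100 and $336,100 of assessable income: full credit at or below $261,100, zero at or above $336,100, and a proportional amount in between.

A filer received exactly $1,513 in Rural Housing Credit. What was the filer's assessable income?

$293,600

$1,513 is 1,513/2,670 of the full $2,670, so 1,157/2,670 of the $75,000 range has been used: income = $261,100 + $75,000 × 1,157/2,670 = $293,600.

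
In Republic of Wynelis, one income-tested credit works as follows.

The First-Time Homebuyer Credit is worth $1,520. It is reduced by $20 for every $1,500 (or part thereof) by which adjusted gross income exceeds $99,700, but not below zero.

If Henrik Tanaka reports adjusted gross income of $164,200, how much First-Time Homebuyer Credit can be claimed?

$660

First-Time Homebuyer Credit: income exceeds $99,700 by $64,500, which is 43 full-or-partial $1,500 increments; reduction = 43 × $20 = $860, leaving $660.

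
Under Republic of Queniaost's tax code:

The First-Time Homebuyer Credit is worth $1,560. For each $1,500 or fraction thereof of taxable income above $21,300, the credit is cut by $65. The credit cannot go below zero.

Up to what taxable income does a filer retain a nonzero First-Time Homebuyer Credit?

After 23 increments the reduction is 23 × $65 = $1,495, leaving $65; one more increment wipes it out. Increment 23 ends at excess 23 × $1,500 = $34,500, so the highest qualifying income is $21,300 + $34,500 = $55,800.

$55,800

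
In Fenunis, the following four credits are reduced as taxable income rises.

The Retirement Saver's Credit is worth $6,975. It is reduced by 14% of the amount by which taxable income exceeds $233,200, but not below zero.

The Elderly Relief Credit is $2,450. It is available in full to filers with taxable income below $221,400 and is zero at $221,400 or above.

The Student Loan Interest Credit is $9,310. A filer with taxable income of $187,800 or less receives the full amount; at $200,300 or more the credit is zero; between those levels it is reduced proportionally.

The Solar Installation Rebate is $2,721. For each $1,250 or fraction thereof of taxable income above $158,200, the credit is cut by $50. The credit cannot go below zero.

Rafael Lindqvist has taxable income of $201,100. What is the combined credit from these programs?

Retirement Saver's Credit: $201,100 is at or below the $233,200 threshold, so the full $6,975 applies.
Elderly Relief Credit: $201,100 is below the $221,400 cutoff, so the full $2,450 applies.
Student Loan Interest Credit: $201,100 is at or above $200,300, so the credit is $0.
Solar Installation Rebate: income exceeds $158,200 by $42,900, which is 35 full-or-partial $1,250 increments; reduction = 35 × $50 = $1,750, leaving $971.
Total: $6,975 + $2,450 + $0 + $971 = $10,396.

$10,396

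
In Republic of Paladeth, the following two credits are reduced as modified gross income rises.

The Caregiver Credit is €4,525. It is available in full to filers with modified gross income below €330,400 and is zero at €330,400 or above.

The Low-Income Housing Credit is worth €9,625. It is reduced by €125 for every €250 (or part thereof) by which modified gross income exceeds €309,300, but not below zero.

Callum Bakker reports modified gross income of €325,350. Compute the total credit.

€6,025

Caregiver Credit: €325,350 is below the €330,400 cutoff, so the full €4,525 applies.
Low-Income Housing Credit: income exceeds €309,300 by €16,050, which is 65 full-or-partial €250 increments; reduction = 65 × €125 = €8,125, leaving €1,500.
Total: €4,525 + €1,500 = €6,025.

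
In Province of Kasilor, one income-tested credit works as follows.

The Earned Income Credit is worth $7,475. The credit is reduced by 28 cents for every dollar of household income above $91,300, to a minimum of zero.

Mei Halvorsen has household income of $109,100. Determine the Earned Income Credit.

$2,491

Earned Income Credit: 28% of the $17,800 excess over $91,300 is $4,984; credit = $7,475 − $4,984 = $2,491.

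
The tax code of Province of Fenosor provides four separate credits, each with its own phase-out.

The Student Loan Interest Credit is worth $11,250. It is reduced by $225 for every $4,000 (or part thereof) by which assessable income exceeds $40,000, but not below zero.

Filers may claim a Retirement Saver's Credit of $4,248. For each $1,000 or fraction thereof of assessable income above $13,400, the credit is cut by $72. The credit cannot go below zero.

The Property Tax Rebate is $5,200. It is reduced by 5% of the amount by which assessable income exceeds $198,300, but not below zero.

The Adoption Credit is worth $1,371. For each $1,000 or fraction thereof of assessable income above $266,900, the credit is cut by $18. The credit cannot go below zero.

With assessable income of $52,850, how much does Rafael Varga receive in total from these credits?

$18,289

Student Loan Interest Credit: income exceeds $40,000 by $12,850, which is 4 full-or-partial $4,000 increments; reduction = 4 × $225 = $900, leaving $10,350.
Retirement Saver's Credit: income exceeds $13,400 by $39,450, which is 40 full-or-partial $1,000 increments; reduction = 40 × $72 = $2,880, leaving $1,368.
Property Tax Rebate: $52,850 is at or below the $198,300 threshold, so the full $5,200 applies.
Adoption Credit: $52,850 is at or below the $266,900 threshold, so the full $1,371 applies.
Total: $10,350 + $1,368 + $5,200 + $1,371 = $18,289.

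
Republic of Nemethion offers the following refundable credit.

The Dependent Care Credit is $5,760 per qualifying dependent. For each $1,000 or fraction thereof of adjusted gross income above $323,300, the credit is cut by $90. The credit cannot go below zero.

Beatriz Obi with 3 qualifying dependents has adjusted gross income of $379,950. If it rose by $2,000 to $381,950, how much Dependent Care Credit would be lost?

At $379,950 — base = 3 × $5,760 = $17,280. income exceeds $323,300 by $56,650, which is 57 full-or-partial $1,000 increments; reduction = 57 × $90 = $5,130, leaving $12,150.
At $381,950 — base = 3 × $5,760 = $17,280. income exceeds $323,300 by $58,650, which is 59 full-or-partial $1,000 increments; reduction = 59 × $90 = $5,310, leaving $11,970.
Lost: $12,150 − $11,970 = $180.

$180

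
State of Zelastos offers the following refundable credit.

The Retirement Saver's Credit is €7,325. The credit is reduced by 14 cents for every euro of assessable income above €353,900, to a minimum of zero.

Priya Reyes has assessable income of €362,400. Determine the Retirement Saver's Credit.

€6,135

Retirement Saver's Credit: 14% of the €8,500 excess over €353,900 is €1,190; credit = €7,325 − €1,190 = €6,135.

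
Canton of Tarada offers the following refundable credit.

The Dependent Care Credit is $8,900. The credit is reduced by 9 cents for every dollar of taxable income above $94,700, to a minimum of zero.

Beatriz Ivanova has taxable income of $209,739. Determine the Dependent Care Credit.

$0

Dependent Care Credit: 9% of the $115,039 excess over $94,700 is $10,353.51 ≥ base, so the credit is $0.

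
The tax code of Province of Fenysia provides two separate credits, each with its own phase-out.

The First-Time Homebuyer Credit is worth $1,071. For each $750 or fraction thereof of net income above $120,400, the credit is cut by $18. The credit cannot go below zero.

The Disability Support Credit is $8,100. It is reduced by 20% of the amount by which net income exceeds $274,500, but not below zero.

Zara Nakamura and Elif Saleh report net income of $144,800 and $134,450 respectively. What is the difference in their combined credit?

Zara ($144,800): First-Time Homebuyer Credit: income exceeds $120,400 by $24,400, which is 33 full-or-partial $750 increments; reduction = 33 × $18 = $594, leaving $477. Disability Support Credit: $144,800 is at or below the $274,500 threshold, so the full $8,100 applies. total $477 + $8,100 = $8,577
Elif ($134,450): First-Time Homebuyer Credit: income exceeds $120,400 by $14,050, which is 19 full-or-partial $750 increments; reduction = 19 × $18 = $342, leaving $729. Disability Support Credit: $134,450 is at or below the $274,500 threshold, so the full $8,100 applies. total $729 + $8,100 = $8,829
Difference: |$8,577 − $8,829| = $252.

$252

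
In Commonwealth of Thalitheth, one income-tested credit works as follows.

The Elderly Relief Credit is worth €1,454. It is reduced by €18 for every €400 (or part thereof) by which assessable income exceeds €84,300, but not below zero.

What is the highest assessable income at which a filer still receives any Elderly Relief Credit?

After 80 increments the reduction is 80 × €18 = €1,440, leaving €14; one more increment wipes it out. Increment 80 ends at excess 80 × €400 = €32,000, so the highest qualifying income is €84,300 + €32,000 = €116,300.

€116,300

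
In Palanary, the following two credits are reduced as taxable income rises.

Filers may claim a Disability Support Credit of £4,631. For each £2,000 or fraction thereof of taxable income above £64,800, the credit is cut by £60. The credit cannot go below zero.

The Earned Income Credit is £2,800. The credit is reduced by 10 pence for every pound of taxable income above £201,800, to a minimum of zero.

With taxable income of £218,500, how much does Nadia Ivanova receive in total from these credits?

Disability Support Credit: income exceeds £64,800 by £153,700, which is 77 full-or-partial £2,000 increments; reduction = 77 × £60 = £4,620, leaving £11.
Earned Income Credit: 10% of the £16,700 excess over £201,800 is £1,670; credit = £2,800 − £1,670 = £1,130.
Total: £11 + £1,130 = £1,141.

£1,141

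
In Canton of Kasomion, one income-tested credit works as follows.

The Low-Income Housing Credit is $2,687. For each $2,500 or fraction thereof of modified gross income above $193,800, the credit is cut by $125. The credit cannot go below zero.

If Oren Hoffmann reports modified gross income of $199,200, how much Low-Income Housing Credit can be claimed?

Low-Income Housing Credit: income exceeds $193,800 by $5,400, which is 3 full-or-partial $2,500 increments; reduction = 3 × $125 = $375, leaving $2,312.

$2,312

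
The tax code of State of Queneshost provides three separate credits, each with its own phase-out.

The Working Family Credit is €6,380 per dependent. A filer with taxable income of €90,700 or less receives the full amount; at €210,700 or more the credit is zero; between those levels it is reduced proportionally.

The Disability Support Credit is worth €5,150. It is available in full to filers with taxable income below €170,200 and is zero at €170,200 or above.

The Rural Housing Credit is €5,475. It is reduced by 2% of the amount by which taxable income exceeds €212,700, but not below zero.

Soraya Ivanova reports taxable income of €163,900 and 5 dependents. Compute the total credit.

Working Family Credit: base = 5 × €6,380 = €31,900. €163,900 is €73,200 into a €120,000 phase-out range, leaving 46,800/120,000 of the credit: €31,900 × 46,800/120,000 = €12,441.
Disability Support Credit: €163,900 is below the €170,200 cutoff, so the full €5,150 applies.
Rural Housing Credit: €163,900 is at or below the €212,700 threshold, so the full €5,475 applies.
Total: €12,441 + €5,150 + €5,475 = €23,066.

€23,066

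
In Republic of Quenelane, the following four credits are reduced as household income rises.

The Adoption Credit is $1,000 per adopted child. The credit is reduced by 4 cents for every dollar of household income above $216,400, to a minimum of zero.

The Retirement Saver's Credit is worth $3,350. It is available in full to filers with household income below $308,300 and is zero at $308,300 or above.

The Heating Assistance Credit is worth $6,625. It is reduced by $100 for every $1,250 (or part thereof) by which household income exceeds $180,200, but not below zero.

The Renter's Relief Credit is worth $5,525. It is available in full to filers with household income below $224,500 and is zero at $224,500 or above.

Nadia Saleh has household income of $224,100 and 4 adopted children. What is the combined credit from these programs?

$15,592

Adoption Credit: base = 4 × $1,000 = $4,000. 4% of the $7,700 excess over $216,400 is $308; credit = $4,000 − $308 = $3,692.
Retirement Saver's Credit: $224,100 is below the $308,300 cutoff, so the full $3,350 applies.
Heating Assistance Credit: income exceeds $180,200 by $43,900, which is 36 full-or-partial $1,250 increments; reduction = 36 × $100 = $3,600, leaving $3,025.
Renter's Relief Credit: $224,100 is below the $224,500 cutoff, so the full $5,525 applies.
Total: $3,692 + $3,350 + $3,025 + $5,525 = $15,592.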